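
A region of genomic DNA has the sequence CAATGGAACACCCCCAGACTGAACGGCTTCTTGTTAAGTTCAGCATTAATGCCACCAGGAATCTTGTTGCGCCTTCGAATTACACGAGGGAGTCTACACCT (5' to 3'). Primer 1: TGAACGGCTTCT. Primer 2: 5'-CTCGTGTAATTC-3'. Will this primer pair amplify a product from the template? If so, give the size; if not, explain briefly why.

Yes — a 69 bp product.

Primer 1 (TGAACGGCTTCT) matches the top strand at positions 20–31; it acts as a forward primer.
Primer 2's reverse complement is GAATTACACGAG, matching the top strand at positions 77–88; it acts as a reverse primer.
The 3' ends face each other across positions 20–88, giving a 69 bp product.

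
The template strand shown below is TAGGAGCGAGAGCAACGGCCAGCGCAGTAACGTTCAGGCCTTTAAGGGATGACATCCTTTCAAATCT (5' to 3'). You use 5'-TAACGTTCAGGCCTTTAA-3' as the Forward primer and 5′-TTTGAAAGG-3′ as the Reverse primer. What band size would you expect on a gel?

Scanning the template, TAACGTTCAGGCCTTTAA occurs at positions 28–45; this primer anneals to the bottom strand there with its 3' end pointing downstream.
The reverse primer's reverse complement is CCTTTCAAA, which matches the template at positions 56–64.
Product length = (reverse-primer end) − (forward-primer start) + 1 = 64 − 28 + 1 = 37 bp.

37 bp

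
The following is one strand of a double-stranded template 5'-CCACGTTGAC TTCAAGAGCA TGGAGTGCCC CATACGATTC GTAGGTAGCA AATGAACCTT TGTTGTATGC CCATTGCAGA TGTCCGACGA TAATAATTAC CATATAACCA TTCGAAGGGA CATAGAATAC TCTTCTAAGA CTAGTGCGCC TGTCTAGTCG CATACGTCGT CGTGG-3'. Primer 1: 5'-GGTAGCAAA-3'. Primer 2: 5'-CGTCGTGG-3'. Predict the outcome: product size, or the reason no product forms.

No product — both primers anneal to the same strand and extend in the same direction.

Primer 1 (GGTAGCAAA) matches the top strand at positions 44–52 (3' end points downstream).
Primer 2 (CGTCGTGG) also matches the top strand directly, at positions 168–175 — its reverse complement CCACGACG is not present.
Both primers anneal to the bottom strand with 3' ends pointing the same way, so neither can prime synthesis back toward the other.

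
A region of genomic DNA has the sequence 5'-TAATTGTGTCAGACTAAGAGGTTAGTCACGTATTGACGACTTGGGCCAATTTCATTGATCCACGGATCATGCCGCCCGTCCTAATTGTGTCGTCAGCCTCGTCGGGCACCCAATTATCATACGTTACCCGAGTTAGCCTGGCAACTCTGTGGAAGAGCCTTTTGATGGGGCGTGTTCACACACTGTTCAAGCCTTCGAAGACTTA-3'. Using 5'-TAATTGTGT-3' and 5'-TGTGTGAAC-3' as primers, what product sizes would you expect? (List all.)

182 bp, 101 bp

The forward primer TAATTGTGT matches the top strand at positions 1–9, 82–90.
The reverse primer's reverse complement is GTTCACACA, matching at positions 174–182.
Each forward site pairs with the reverse site to give a product ending at position 182: sizes 182, 101 bp.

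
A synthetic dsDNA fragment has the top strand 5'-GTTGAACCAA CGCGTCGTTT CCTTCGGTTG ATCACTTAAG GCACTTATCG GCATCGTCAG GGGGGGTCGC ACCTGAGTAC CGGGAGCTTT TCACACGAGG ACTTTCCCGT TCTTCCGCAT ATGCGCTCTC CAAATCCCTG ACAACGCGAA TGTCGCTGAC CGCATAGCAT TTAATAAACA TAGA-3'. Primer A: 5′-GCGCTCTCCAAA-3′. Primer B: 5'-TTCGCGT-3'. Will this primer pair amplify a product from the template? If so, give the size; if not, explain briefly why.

Yes — a 28 bp product.

Primer A (GCGCTCTCCAAA) matches the top strand at positions 123–134; it acts as a forward primer.
Primer B's reverse complement is ACGCGAA, matching the top strand at positions 144–150; it acts as a reverse primer.
The 3' ends face each other across positions 123–150, giving a 28 bp product.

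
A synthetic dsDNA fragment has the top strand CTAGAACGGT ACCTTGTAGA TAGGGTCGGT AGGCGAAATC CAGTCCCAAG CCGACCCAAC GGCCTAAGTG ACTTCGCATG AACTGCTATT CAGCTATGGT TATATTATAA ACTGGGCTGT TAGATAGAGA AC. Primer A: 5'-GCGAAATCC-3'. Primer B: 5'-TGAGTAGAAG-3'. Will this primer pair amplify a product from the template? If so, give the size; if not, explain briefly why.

Primer B (TGAGTAGAAG) does not match the top strand, and its reverse complement CTTCTACTCA does not match either.
With no annealing site for primer B, no amplification occurs.

No product — primer B has no binding site in the template.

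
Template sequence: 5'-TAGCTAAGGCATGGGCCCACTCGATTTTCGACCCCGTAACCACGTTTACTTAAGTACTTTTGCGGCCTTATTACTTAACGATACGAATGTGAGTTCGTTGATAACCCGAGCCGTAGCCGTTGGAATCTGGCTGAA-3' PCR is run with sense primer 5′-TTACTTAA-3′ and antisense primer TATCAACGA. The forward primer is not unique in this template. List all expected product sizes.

58 bp, 33 bp

The forward primer TTACTTAA matches the top strand at positions 46–53, 71–78.
The reverse primer's reverse complement is TCGTTGATA, matching at positions 95–103.
Each forward site pairs with the reverse site to give a product ending at position 103: sizes 58, 33 bp.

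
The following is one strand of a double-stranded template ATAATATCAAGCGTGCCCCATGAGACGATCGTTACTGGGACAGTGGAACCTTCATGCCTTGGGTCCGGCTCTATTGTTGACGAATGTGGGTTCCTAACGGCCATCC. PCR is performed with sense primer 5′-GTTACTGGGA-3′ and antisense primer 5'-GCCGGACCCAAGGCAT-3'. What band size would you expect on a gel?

39 bp

Scanning the template, GTTACTGGGA occurs at positions 31–40; this primer anneals to the bottom strand there with its 3' end pointing downstream.
The reverse primer's reverse complement is ATGCCTTGGGTCCGGC, which matches the template at positions 54–69.
The product runs from position 31 to position 69, so its length is 69 − 31 + 1 = 39 bp.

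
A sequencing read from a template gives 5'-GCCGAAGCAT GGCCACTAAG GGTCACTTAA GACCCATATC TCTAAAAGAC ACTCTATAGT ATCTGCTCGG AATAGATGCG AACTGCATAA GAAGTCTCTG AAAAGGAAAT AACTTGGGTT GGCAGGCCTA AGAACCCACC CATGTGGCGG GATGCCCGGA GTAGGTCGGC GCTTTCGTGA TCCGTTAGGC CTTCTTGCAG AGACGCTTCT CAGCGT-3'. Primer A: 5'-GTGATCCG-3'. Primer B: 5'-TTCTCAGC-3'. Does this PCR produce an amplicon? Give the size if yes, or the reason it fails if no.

No product — both primers anneal to the same strand and extend in the same direction.

Primer A (GTGATCCG) matches the top strand at positions 177–184 (3' end points downstream).
Primer B (TTCTCAGC) also matches the top strand directly, at positions 207–214 — its reverse complement GCTGAGAA is not present.
Both primers anneal to the bottom strand with 3' ends pointing the same way, so neither can prime synthesis back toward the other.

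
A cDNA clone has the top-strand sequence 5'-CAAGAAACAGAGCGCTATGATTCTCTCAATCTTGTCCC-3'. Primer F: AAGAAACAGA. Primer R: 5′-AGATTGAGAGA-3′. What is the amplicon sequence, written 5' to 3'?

5'-AAGAAACAGAGCGCTATGATTCTCTCAATCT-3'

The forward primer matches the template at positions 2–11.
Reverse complement of the reverse primer: TCTCTCAATCT. This occurs on the top strand at positions 22–32.
The product is the template from position 2 through 32 (31 bp).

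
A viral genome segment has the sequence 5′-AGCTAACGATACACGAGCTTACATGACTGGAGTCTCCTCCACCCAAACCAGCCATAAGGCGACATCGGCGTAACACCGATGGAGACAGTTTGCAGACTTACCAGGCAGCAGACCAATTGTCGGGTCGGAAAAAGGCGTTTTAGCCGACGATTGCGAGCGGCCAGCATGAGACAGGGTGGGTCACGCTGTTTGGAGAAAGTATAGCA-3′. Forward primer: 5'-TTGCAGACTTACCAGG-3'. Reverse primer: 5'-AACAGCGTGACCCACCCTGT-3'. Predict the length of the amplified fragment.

101 bp

The forward primer matches the template at positions 90–105.
The reverse primer's reverse complement is ACAGGGTGGGTCACGCTGTT, which matches the template at positions 171–190.
Amplicon spans positions 90–190: 101 bp.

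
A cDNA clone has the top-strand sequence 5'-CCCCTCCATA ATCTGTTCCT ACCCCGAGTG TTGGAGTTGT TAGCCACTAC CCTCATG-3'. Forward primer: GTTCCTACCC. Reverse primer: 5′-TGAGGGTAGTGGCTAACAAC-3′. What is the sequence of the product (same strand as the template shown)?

5'-GTTCCTACCCCGAGTGTTGGAGTTGTTAGCCACTACCCTCA-3'

Forward primer GTTCCTACCC is found on the top strand at positions 15–24.
Taking the reverse complement of TGAGGGTAGTGGCTAACAAC gives GTTGTTAGCCACTACCCTCA, found at positions 36–55 on the template; the primer anneals here to the top strand with its 3' end pointing upstream.
The product is the template from position 15 through 55 (41 bp).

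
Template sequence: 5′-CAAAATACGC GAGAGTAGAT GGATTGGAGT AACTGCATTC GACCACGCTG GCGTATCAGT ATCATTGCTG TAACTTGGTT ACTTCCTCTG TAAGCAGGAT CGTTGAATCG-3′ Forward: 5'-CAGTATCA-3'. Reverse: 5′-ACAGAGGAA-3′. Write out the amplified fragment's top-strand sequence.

5'-CAGTATCATTGCTGTAACTTGGTTACTTCCTCTGT-3'

Scanning the template, CAGTATCA occurs at positions 57–64; this primer anneals to the bottom strand there with its 3' end pointing downstream.
The reverse primer's reverse complement is TTCCTCTGT, which matches the template at positions 83–91.
The product is the template from position 57 through 91 (35 bp).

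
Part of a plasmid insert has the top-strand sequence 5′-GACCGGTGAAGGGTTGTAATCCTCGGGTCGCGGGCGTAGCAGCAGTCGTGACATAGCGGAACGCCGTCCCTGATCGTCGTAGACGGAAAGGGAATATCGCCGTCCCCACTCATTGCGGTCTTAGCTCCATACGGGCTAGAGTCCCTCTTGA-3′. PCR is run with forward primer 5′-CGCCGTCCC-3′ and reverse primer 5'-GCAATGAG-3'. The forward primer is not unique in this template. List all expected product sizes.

The forward primer CGCCGTCCC matches the top strand at positions 62–70, 98–106.
The reverse primer's reverse complement is CTCATTGC, matching at positions 109–116.
Each forward site pairs with the reverse site to give a product ending at position 116: sizes 55, 19 bp.

55 bp, 19 bp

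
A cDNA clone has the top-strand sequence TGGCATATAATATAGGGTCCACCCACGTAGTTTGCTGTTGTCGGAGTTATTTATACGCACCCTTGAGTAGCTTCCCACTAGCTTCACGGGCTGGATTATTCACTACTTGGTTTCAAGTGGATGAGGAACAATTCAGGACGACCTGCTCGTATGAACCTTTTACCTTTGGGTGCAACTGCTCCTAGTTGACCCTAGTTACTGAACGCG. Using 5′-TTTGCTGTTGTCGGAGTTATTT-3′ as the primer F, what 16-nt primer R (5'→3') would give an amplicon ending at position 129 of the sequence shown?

5'-GTTCCTCATCCACTTG-3'

The forward primer binds at positions 31–52; the product's 3' end on the top strand is position 129.
The reverse primer anneals to the top strand over positions 114–129, i.e. to CAAGTGGATGAGGAAC.
Its sequence written 5'→3' is the reverse complement: GTTCCTCATCCACTTG.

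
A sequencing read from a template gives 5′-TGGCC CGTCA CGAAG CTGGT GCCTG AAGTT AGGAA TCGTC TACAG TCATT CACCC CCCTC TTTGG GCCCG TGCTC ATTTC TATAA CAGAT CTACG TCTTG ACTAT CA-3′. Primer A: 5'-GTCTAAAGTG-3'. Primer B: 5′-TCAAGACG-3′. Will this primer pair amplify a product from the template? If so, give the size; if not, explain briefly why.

Primer A (GTCTAAAGTG) does not match the top strand, and its reverse complement CACTTTAGAC does not match either.
With no annealing site for primer A, no amplification occurs.

No product — primer A has no binding site in the template.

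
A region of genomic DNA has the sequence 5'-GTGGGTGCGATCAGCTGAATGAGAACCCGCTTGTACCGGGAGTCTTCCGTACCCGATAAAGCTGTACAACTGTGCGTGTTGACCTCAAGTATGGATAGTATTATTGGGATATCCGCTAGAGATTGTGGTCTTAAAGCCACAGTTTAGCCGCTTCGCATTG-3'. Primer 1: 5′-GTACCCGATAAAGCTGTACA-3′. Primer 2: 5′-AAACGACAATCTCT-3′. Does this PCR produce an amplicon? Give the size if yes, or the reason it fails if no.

Primer 2 (AAACGACAATCTCT) does not match the top strand, and its reverse complement AGAGATTGTCGTTT does not match either.
With no annealing site for primer 2, no amplification occurs.

No product — primer 2 has no binding site in the template.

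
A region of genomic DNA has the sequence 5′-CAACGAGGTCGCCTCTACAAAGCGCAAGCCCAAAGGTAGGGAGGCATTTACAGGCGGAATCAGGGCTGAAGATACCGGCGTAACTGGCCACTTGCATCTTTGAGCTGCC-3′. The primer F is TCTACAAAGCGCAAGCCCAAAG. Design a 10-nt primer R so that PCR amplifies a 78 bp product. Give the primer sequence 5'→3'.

The forward primer binds at positions 14–35, so a 78 bp product ends at position 14 + 78 − 1 = 91.
The reverse primer anneals to the top strand over positions 82–91, i.e. to AACTGGCCAC.
Its sequence written 5'→3' is the reverse complement: GTGGCCAGTT.

5'-GTGGCCAGTT-3'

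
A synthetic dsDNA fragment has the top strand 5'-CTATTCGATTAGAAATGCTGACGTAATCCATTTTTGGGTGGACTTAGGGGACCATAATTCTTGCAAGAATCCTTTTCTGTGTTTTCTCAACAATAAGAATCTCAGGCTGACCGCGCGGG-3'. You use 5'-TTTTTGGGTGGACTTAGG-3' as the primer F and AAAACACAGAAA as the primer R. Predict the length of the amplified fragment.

Forward primer TTTTTGGGTGGACTTAGG is found on the top strand at positions 31–48.
The reverse primer's reverse complement is TTTCTGTGTTTT, which matches the template at positions 74–85.
The product runs from position 31 to position 85, so its length is 85 − 31 + 1 = 55 bp.

55 bp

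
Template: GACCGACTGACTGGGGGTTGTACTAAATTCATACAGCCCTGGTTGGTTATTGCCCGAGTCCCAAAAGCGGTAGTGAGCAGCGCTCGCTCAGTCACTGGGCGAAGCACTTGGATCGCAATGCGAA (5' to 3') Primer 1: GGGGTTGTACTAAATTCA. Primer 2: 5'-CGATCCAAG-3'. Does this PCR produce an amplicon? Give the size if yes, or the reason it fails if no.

Yes — a 102 bp product.

Primer 1 (GGGGTTGTACTAAATTCA) matches the top strand at positions 14–31; it acts as a forward primer.
Primer 2's reverse complement is CTTGGATCG, matching the top strand at positions 107–115; it acts as a reverse primer.
The 3' ends face each other across positions 14–115, giving a 102 bp product.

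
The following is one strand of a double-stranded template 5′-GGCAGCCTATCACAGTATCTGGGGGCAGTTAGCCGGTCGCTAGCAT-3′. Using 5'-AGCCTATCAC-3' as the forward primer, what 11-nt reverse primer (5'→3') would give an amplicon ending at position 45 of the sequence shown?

The forward primer binds at positions 4–13; the product's 3' end on the top strand is position 45.
The reverse primer anneals to the top strand over positions 35–45, i.e. to GGTCGCTAGCA.
Its sequence written 5'→3' is the reverse complement: TGCTAGCGACC.

5'-TGCTAGCGACC-3'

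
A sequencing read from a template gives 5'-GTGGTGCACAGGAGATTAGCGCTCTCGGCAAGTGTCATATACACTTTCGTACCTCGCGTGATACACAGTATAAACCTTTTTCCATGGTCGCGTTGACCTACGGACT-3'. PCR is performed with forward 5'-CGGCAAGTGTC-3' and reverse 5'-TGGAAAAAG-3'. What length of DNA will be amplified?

Scanning the template, CGGCAAGTGTC occurs at positions 26–36; this primer anneals to the bottom strand there with its 3' end pointing downstream.
Taking the reverse complement of TGGAAAAAG gives CTTTTTCCA, found at positions 76–84 on the template; the primer anneals here to the top strand with its 3' end pointing upstream.
Amplicon spans positions 26–84: 59 bp.

59 bp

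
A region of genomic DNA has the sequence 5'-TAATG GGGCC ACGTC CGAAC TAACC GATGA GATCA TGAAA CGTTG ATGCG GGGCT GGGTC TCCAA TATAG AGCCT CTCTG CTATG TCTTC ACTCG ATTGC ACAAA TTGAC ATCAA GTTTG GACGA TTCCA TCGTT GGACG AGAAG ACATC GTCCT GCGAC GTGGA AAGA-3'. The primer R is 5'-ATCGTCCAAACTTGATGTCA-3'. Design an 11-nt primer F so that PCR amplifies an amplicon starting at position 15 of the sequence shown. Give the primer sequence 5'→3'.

5'-CCGAACTAACC-3'

The reverse primer's reverse complement TGACATCAAGTTTGGACGAT matches the template at positions 107–126; the product starts at position 15.
The forward primer is identical to the top strand over positions 15–25: CCGAACTAACC.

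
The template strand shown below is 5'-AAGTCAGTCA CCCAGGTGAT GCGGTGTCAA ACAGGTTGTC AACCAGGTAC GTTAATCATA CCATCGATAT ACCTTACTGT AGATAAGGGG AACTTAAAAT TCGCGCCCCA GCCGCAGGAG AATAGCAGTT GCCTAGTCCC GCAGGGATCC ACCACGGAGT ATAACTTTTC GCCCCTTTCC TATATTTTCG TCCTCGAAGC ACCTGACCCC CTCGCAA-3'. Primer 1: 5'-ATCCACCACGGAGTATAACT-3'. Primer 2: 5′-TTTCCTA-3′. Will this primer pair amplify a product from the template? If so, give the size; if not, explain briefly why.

No product — both primers anneal to the same strand and extend in the same direction.

Primer 1 (ATCCACCACGGAGTATAACT) matches the top strand at positions 147–166 (3' end points downstream).
Primer 2 (TTTCCTA) also matches the top strand directly, at positions 176–182 — its reverse complement TAGGAAA is not present.
Both primers anneal to the bottom strand with 3' ends pointing the same way, so neither can prime synthesis back toward the other.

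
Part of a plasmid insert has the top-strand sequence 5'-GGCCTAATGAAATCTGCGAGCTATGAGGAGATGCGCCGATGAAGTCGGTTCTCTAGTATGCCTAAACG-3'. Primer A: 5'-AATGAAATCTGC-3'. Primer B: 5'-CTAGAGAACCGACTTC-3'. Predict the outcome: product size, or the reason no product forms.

Yes — a 51 bp product.

Primer A (AATGAAATCTGC) matches the top strand at positions 6–17; it acts as a forward primer.
Primer B's reverse complement is GAAGTCGGTTCTCTAG, matching the top strand at positions 41–56; it acts as a reverse primer.
The 3' ends face each other across positions 6–56, giving a 51 bp product.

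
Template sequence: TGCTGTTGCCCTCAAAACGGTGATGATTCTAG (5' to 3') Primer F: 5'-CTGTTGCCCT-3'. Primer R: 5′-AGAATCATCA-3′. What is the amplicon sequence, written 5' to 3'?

Forward primer CTGTTGCCCT is found on the top strand at positions 3–12.
Reverse complement of the reverse primer: TGATGATTCT. This occurs on the top strand at positions 21–30.
The product is the template from position 3 through 30 (28 bp).

5'-CTGTTGCCCTCAAAACGGTGATGATTCT-3'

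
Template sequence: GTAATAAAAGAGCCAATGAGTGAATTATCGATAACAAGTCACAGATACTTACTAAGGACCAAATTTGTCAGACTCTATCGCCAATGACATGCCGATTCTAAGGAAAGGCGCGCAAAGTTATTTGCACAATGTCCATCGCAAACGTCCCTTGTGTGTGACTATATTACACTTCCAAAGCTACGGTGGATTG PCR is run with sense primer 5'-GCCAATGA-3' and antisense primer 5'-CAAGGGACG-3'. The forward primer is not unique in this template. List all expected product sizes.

140 bp, 72 bp

The forward primer GCCAATGA matches the top strand at positions 12–19, 80–87.
The reverse primer's reverse complement is CGTCCCTTG, matching at positions 143–151.
Each forward site pairs with the reverse site to give a product ending at position 151: sizes 140, 72 bp.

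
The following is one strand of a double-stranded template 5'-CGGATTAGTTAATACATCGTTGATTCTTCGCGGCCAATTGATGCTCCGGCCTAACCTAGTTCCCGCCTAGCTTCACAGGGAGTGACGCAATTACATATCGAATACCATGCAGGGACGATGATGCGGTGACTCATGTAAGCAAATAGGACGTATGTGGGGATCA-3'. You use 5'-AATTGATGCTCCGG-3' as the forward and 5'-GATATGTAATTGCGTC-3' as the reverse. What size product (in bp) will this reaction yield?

The forward primer matches the template at positions 36–49.
Taking the reverse complement of GATATGTAATTGCGTC gives GACGCAATTACATATC, found at positions 84–99 on the template; the primer anneals here to the top strand with its 3' end pointing upstream.
Product length = (reverse-primer end) − (forward-primer start) + 1 = 99 − 36 + 1 = 64 bp.

64 bp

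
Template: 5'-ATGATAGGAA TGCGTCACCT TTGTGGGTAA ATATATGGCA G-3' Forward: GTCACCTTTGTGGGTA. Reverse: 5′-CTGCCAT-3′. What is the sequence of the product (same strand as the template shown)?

5'-GTCACCTTTGTGGGTAAATATATGGCAG-3'

Scanning the template, GTCACCTTTGTGGGTA occurs at positions 14–29; this primer anneals to the bottom strand there with its 3' end pointing downstream.
Taking the reverse complement of CTGCCAT gives ATGGCAG, found at positions 35–41 on the template; the primer anneals here to the top strand with its 3' end pointing upstream.
The product is the template from position 14 through 41 (28 bp).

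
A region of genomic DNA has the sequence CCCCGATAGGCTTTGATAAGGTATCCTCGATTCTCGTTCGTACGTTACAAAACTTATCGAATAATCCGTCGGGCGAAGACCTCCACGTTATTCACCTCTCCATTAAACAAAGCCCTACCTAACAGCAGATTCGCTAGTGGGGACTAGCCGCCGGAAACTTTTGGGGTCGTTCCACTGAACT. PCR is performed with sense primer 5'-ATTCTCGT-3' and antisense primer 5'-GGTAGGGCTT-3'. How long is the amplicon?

90 bp

The forward primer matches the template at positions 30–37.
The reverse primer's reverse complement is AAGCCCTACC, which matches the template at positions 110–119.
Product length = (reverse-primer end) − (forward-primer start) + 1 = 119 − 30 + 1 = 90 bp.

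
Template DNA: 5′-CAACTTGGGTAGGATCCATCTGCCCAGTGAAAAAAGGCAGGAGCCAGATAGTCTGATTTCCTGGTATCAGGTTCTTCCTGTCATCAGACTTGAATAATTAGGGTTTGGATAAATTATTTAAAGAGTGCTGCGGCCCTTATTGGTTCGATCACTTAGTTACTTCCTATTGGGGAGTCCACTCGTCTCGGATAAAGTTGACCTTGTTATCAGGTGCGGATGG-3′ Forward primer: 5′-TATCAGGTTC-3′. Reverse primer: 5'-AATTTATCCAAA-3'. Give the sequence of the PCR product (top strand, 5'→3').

5'-TATCAGGTTCTTCCTGTCATCAGACTTGAATAATTAGGGTTTGGATAAATT-3'

Scanning the template, TATCAGGTTC occurs at positions 65–74; this primer anneals to the bottom strand there with its 3' end pointing downstream.
The reverse primer's reverse complement is TTTGGATAAATT, which matches the template at positions 104–115.
The product is the template from position 65 through 115 (51 bp).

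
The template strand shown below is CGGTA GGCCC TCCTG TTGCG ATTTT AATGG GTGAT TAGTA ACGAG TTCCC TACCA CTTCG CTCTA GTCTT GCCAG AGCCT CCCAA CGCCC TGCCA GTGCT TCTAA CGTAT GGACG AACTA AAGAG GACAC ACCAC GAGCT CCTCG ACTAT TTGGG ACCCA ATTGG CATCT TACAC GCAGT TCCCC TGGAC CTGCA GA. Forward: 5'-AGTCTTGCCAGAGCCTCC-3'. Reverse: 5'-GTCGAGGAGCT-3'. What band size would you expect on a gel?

83 bp

Scanning the template, AGTCTTGCCAGAGCCTCC occurs at positions 65–82; this primer anneals to the bottom strand there with its 3' end pointing downstream.
Reverse complement of the reverse primer: AGCTCCTCGAC. This occurs on the top strand at positions 137–147.
Amplicon spans positions 65–147: 83 bp.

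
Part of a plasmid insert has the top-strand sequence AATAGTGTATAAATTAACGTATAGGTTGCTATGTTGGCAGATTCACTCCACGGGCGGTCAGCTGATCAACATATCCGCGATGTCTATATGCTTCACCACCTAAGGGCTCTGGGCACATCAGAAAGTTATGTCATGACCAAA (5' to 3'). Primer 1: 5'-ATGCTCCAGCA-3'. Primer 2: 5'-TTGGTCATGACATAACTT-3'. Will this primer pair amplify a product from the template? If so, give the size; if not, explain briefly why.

Primer 1 (ATGCTCCAGCA) does not match the top strand, and its reverse complement TGCTGGAGCAT does not match either.
With no annealing site for primer 1, no amplification occurs.

No product — primer 1 has no binding site in the template.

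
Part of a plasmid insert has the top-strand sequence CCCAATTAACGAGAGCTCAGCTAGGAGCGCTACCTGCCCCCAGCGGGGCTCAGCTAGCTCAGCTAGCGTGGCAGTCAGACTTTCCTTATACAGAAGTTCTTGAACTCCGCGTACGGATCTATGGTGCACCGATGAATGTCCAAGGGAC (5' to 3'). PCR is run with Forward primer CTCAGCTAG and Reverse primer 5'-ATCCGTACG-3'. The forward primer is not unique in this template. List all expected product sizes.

The forward primer CTCAGCTAG matches the top strand at positions 16–24, 49–57, 58–66.
The reverse primer's reverse complement is CGTACGGAT, matching at positions 110–118.
Each forward site pairs with the reverse site to give a product ending at position 118: sizes 103, 70, 61 bp.

103 bp, 70 bp, 61 bp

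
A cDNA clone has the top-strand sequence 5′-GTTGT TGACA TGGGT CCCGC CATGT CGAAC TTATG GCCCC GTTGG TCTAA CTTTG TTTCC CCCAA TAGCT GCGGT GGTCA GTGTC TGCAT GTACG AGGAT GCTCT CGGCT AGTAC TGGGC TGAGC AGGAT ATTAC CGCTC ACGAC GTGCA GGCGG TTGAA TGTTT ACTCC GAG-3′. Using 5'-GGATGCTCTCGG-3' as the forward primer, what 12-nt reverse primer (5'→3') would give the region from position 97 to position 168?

The product's 3' end on the top strand is position 168.
The reverse primer anneals to the top strand over positions 157–168, i.e. to TGAATGTTTACT.
Its sequence written 5'→3' is the reverse complement: AGTAAACATTCA.

5'-AGTAAACATTCA-3'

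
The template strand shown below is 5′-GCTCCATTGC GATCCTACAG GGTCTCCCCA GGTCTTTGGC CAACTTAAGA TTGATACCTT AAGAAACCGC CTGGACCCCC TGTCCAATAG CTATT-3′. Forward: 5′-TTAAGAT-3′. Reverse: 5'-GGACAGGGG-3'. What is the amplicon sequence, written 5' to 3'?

5'-TTAAGATTGATACCTTAAGAAACCGCCTGGACCCCCTGTCC-3'

Scanning the template, TTAAGAT occurs at positions 45–51; this primer anneals to the bottom strand there with its 3' end pointing downstream.
Taking the reverse complement of GGACAGGGG gives CCCCTGTCC, found at positions 77–85 on the template; the primer anneals here to the top strand with its 3' end pointing upstream.
The product is the template from position 45 through 85 (41 bp).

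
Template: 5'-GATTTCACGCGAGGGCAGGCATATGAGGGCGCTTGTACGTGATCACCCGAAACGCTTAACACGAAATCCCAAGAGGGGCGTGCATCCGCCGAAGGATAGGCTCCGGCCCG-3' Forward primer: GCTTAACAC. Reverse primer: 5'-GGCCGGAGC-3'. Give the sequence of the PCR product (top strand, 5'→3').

Scanning the template, GCTTAACAC occurs at positions 54–62; this primer anneals to the bottom strand there with its 3' end pointing downstream.
Reverse complement of the reverse primer: GCTCCGGCC. This occurs on the top strand at positions 100–108.
The product is the template from position 54 through 108 (55 bp).

5'-GCTTAACACGAAATCCCAAGAGGGGCGTGCATCCGCCGAAGGATAGGCTCCGGCC-3'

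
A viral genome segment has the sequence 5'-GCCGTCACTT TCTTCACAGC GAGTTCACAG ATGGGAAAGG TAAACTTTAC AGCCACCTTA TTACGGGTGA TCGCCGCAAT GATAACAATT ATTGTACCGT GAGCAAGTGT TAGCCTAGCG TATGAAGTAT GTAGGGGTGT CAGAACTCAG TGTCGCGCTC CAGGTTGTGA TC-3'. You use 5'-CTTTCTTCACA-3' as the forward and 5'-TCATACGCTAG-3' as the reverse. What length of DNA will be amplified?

Scanning the template, CTTTCTTCACA occurs at positions 8–18; this primer anneals to the bottom strand there with its 3' end pointing downstream.
The reverse primer's reverse complement is CTAGCGTATGA, which matches the template at positions 115–125.
The product runs from position 8 to position 125, so its length is 125 − 8 + 1 = 118 bp.

118 bp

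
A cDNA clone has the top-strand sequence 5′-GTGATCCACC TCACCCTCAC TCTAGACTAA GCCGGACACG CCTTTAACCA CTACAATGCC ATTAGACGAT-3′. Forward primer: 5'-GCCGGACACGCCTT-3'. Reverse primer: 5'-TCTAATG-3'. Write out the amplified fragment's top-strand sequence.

5'-GCCGGACACGCCTTTAACCACTACAATGCCATTAGA-3'

The forward primer matches the template at positions 31–44.
The reverse primer's reverse complement is CATTAGA, which matches the template at positions 60–66.
The product is the template from position 31 through 66 (36 bp).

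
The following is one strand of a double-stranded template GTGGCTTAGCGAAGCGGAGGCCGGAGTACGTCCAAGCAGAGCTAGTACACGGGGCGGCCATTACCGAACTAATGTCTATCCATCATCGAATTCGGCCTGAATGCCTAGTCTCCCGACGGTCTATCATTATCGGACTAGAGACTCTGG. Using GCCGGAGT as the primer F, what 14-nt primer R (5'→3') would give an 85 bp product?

5'-GCATTCAGGCCGAA-3'

The forward primer binds at positions 20–27, so an 85 bp product ends at position 20 + 85 − 1 = 104.
The reverse primer anneals to the top strand over positions 91–104, i.e. to TTCGGCCTGAATGC.
Its sequence written 5'→3' is the reverse complement: GCATTCAGGCCGAA.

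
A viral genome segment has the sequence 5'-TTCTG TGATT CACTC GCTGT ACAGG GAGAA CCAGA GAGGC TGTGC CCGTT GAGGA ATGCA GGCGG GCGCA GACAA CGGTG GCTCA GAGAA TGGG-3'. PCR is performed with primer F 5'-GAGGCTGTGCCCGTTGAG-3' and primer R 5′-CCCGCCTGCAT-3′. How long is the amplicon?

Forward primer GAGGCTGTGCCCGTTGAG is found on the top strand at positions 36–53.
Taking the reverse complement of CCCGCCTGCAT gives ATGCAGGCGGG, found at positions 56–66 on the template; the primer anneals here to the top strand with its 3' end pointing upstream.
The product runs from position 36 to position 66, so its length is 66 − 36 + 1 = 31 bp.

31 bp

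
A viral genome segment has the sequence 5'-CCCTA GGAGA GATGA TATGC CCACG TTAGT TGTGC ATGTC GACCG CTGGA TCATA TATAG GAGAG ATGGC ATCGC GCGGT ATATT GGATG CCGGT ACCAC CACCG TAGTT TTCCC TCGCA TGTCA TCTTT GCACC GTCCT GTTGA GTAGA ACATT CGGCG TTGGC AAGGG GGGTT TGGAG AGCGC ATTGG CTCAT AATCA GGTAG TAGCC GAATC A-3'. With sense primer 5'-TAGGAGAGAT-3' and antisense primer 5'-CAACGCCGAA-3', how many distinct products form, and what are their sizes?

Two products: 160 bp, 106 bp

The forward primer TAGGAGAGAT matches the top strand at positions 4–13, 58–67.
The reverse primer's reverse complement is TTCGGCGTTG, matching at positions 154–163.
Each forward site pairs with the reverse site to give a product ending at position 163: sizes 160, 106 bp.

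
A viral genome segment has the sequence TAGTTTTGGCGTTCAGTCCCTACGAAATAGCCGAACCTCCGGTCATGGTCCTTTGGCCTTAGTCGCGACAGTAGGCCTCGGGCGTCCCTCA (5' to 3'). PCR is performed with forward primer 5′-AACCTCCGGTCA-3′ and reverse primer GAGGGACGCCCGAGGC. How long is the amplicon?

Scanning the template, AACCTCCGGTCA occurs at positions 34–45; this primer anneals to the bottom strand there with its 3' end pointing downstream.
Taking the reverse complement of GAGGGACGCCCGAGGC gives GCCTCGGGCGTCCCTC, found at positions 75–90 on the template; the primer anneals here to the top strand with its 3' end pointing upstream.
Amplicon spans positions 34–90: 57 bp.

57 bp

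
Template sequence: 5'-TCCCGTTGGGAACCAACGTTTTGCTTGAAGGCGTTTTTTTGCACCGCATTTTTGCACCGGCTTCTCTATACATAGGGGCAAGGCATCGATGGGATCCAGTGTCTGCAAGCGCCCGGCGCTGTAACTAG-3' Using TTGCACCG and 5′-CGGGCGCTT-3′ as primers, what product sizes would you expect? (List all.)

The forward primer TTGCACCG matches the top strand at positions 39–46, 52–59.
The reverse primer's reverse complement is AAGCGCCCG, matching at positions 107–115.
Each forward site pairs with the reverse site to give a product ending at position 115: sizes 77, 64 bp.

77 bp, 64 bp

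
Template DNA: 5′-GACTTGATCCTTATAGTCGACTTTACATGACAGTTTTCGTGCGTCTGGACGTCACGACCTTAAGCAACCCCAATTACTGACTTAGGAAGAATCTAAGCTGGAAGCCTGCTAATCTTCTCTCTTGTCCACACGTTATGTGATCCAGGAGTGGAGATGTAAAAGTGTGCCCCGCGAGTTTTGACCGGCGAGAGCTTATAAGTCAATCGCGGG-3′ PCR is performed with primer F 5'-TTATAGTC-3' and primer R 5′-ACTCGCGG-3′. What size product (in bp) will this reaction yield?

166 bp

Scanning the template, TTATAGTC occurs at positions 11–18; this primer anneals to the bottom strand there with its 3' end pointing downstream.
Reverse complement of the reverse primer: CCGCGAGT. This occurs on the top strand at positions 169–176.
Amplicon spans positions 11–176: 166 bp.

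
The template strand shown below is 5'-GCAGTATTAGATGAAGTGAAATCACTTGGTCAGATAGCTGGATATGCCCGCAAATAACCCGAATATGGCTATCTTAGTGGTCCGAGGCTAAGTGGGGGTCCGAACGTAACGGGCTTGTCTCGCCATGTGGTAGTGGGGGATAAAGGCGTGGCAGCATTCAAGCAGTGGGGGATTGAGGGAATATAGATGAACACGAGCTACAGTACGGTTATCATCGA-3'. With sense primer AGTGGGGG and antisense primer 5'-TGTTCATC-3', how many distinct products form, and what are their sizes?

Three products: 103 bp, 62 bp, 30 bp

The forward primer AGTGGGGG matches the top strand at positions 91–98, 132–139, 164–171.
The reverse primer's reverse complement is GATGAACA, matching at positions 186–193.
Each forward site pairs with the reverse site to give a product ending at position 193: sizes 103, 62, 30 bp.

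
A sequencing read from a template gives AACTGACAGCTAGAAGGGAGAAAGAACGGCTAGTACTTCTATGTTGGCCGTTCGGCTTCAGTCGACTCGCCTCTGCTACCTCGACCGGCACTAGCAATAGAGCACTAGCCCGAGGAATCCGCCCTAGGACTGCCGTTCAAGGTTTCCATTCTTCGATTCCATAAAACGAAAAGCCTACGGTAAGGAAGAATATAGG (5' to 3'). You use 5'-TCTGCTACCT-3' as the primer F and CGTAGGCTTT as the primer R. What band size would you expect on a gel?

Scanning the template, TCTGCTACCT occurs at positions 72–81; this primer anneals to the bottom strand there with its 3' end pointing downstream.
Reverse complement of the reverse primer: AAAGCCTACG. This occurs on the top strand at positions 170–179.
Amplicon spans positions 72–179: 108 bp.

108 bp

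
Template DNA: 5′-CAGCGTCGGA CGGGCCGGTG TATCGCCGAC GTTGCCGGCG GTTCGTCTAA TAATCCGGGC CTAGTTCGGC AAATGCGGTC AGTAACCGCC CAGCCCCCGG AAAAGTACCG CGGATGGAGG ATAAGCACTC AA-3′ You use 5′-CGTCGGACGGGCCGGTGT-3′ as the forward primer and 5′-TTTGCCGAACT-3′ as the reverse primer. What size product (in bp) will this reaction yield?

The forward primer matches the template at positions 4–21.
The reverse primer's reverse complement is AGTTCGGCAAA, which matches the template at positions 63–73.
Product length = (reverse-primer end) − (forward-primer start) + 1 = 73 − 4 + 1 = 70 bp.

70 bp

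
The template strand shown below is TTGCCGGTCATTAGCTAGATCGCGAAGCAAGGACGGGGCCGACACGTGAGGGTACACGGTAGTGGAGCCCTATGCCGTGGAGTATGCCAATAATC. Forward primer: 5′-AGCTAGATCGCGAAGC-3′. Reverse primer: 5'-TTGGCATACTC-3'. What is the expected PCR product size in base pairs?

Forward primer AGCTAGATCGCGAAGC is found on the top strand at positions 13–28.
Reverse complement of the reverse primer: GAGTATGCCAA. This occurs on the top strand at positions 80–90.
The product runs from position 13 to position 90, so its length is 90 − 13 + 1 = 78 bp.

78 bp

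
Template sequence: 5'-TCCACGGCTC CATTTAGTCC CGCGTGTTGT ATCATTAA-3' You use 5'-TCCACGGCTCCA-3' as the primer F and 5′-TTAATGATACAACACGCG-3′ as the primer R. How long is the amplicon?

The forward primer matches the template at positions 1–12.
Reverse complement of the reverse primer: CGCGTGTTGTATCATTAA. This occurs on the top strand at positions 21–38.
Amplicon spans positions 1–38: 38 bp.

38 bp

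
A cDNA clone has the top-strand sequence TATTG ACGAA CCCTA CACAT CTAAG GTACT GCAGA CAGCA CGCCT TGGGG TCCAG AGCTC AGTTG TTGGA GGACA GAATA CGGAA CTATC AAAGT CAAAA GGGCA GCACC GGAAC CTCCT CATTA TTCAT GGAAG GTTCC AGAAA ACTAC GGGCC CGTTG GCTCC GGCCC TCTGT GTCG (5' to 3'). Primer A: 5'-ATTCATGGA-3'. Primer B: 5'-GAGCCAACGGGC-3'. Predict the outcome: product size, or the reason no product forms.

Yes — a 40 bp product.

Primer A (ATTCATGGA) matches the top strand at positions 125–133; it acts as a forward primer.
Primer B's reverse complement is GCCCGTTGGCTC, matching the top strand at positions 153–164; it acts as a reverse primer.
The 3' ends face each other across positions 125–164, giving a 40 bp product.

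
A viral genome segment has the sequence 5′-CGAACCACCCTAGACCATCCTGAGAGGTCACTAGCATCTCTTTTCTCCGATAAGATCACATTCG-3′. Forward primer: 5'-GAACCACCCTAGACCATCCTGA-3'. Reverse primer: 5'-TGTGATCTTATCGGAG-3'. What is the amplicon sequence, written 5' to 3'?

Forward primer GAACCACCCTAGACCATCCTGA is found on the top strand at positions 2–23.
Taking the reverse complement of TGTGATCTTATCGGAG gives CTCCGATAAGATCACA, found at positions 45–60 on the template; the primer anneals here to the top strand with its 3' end pointing upstream.
The product is the template from position 2 through 60 (59 bp).

5'-GAACCACCCTAGACCATCCTGAGAGGTCACTAGCATCTCTTTTCTCCGATAAGATCACA-3'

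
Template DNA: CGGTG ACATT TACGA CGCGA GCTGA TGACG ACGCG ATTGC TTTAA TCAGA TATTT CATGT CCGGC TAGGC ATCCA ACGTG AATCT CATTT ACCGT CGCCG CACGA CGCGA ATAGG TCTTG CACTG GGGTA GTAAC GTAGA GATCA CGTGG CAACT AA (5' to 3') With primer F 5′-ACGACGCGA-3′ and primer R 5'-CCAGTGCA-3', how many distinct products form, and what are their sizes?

Three products: 115 bp, 99 bp, 25 bp

The forward primer ACGACGCGA matches the top strand at positions 12–20, 28–36, 102–110.
The reverse primer's reverse complement is TGCACTGG, matching at positions 119–126.
Each forward site pairs with the reverse site to give a product ending at position 126: sizes 115, 99, 25 bp.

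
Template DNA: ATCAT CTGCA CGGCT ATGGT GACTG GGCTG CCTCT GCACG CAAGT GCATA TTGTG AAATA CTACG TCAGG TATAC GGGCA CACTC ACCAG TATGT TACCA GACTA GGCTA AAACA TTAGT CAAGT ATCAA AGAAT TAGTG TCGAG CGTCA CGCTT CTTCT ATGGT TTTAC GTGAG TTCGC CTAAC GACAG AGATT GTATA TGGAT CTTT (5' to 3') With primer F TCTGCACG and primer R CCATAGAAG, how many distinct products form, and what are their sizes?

Two products: 160 bp, 132 bp

The forward primer TCTGCACG matches the top strand at positions 5–12, 33–40.
The reverse primer's reverse complement is CTTCTATGG, matching at positions 156–164.
Each forward site pairs with the reverse site to give a product ending at position 164: sizes 160, 132 bp.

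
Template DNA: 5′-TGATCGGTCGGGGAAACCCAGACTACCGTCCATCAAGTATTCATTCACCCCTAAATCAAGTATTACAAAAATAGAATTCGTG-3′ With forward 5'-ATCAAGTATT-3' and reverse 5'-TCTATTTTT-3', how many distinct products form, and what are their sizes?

The forward primer ATCAAGTATT matches the top strand at positions 32–41, 55–64.
The reverse primer's reverse complement is AAAAATAGA, matching at positions 67–75.
Each forward site pairs with the reverse site to give a product ending at position 75: sizes 44, 21 bp.

Two products: 44 bp, 21 bp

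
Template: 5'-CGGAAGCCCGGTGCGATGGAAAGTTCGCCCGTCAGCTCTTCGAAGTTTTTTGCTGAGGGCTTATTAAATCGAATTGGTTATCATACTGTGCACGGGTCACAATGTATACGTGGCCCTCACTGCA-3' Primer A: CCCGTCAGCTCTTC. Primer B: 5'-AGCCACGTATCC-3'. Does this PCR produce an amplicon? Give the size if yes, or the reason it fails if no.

Primer B (AGCCACGTATCC) does not match the top strand, and its reverse complement GGATACGTGGCT does not match either.
With no annealing site for primer B, no amplification occurs.

No product — primer B has no binding site in the template.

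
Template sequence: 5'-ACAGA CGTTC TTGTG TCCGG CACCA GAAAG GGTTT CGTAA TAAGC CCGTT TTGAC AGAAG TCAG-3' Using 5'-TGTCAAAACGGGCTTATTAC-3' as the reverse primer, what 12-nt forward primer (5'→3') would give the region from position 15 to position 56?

5'-GTCCGGCACCAG-3'

The reverse primer's reverse complement GTAATAAGCCCGTTTTGACA matches the template at positions 37–56; the product starts at position 15.
The forward primer is identical to the top strand over positions 15–26: GTCCGGCACCAG.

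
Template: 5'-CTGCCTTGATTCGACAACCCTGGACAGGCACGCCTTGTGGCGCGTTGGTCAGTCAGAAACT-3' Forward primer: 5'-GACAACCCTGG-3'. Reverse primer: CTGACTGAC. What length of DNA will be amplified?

44 bp

Scanning the template, GACAACCCTGG occurs at positions 13–23; this primer anneals to the bottom strand there with its 3' end pointing downstream.
Taking the reverse complement of CTGACTGAC gives GTCAGTCAG, found at positions 48–56 on the template; the primer anneals here to the top strand with its 3' end pointing upstream.
Amplicon spans positions 13–56: 44 bp.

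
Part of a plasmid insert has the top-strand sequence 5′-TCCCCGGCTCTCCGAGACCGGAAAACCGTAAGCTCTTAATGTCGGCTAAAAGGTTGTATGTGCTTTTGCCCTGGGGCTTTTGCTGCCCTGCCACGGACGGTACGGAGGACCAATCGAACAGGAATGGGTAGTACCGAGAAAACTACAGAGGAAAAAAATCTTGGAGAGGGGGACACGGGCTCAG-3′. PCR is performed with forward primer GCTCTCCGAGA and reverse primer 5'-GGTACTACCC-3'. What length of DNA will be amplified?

Scanning the template, GCTCTCCGAGA occurs at positions 7–17; this primer anneals to the bottom strand there with its 3' end pointing downstream.
The reverse primer's reverse complement is GGGTAGTACC, which matches the template at positions 126–135.
Product length = (reverse-primer end) − (forward-primer start) + 1 = 135 − 7 + 1 = 129 bp.

129 bp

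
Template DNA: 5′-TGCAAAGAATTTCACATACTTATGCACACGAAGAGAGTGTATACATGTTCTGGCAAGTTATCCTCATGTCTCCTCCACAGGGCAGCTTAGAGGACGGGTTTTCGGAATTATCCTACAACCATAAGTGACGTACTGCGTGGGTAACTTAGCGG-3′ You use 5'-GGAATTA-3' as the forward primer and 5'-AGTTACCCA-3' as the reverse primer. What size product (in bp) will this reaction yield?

43 bp

Scanning the template, GGAATTA occurs at positions 104–110; this primer anneals to the bottom strand there with its 3' end pointing downstream.
The reverse primer's reverse complement is TGGGTAACT, which matches the template at positions 138–146.
The product runs from position 104 to position 146, so its length is 146 − 104 + 1 = 43 bp.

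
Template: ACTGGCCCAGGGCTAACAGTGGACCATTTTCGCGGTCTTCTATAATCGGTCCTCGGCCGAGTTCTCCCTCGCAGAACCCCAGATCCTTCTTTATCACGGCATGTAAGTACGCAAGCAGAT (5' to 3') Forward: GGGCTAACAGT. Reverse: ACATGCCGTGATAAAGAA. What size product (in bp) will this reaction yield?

The forward primer matches the template at positions 10–20.
Taking the reverse complement of ACATGCCGTGATAAAGAA gives TTCTTTATCACGGCATGT, found at positions 87–104 on the template; the primer anneals here to the top strand with its 3' end pointing upstream.
The product runs from position 10 to position 104, so its length is 104 − 10 + 1 = 95 bp.

95 bp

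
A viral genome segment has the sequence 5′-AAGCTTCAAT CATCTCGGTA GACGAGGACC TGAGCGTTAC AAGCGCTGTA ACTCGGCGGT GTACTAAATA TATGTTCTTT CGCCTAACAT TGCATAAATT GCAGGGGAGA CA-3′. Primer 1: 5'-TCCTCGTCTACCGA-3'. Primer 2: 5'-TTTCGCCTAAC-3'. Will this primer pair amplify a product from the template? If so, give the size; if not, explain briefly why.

No product — the primers' 3' ends point away from each other.

Primer 1 (TCCTCGTCTACCGA) has reverse complement TCGGTAGACGAGGA, which matches the top strand at positions 15–28; primer 1 anneals to the top strand there with its 3' end pointing upstream toward position 15.
Primer 2 (TTTCGCCTAAC) matches the top strand directly at positions 78–88; it anneals to the bottom strand with its 3' end pointing downstream toward position 88.
The 3' ends diverge (primer 1 extends toward position 1, primer 2 toward position 112), so the primers never converge on a shared product.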